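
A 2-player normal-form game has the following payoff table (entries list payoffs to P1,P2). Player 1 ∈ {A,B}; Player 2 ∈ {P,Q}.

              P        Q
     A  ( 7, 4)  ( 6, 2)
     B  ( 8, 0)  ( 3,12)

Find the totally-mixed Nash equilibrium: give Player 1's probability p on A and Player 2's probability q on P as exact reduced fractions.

P1 indiff ⇒ q·7+(1-q)·6 = q·8+(1-q)·3 ⇒ q(-1) = (1-q)(-3) ⇒ q = 3/4
P2 indiff ⇒ p·4+(1-p)·0 = p·2+(1-p)·12 ⇒ p(2) = (1-p)(12) ⇒ p = 6/7

P1 mixes 6/7 on A; P2 mixes 3/4 on P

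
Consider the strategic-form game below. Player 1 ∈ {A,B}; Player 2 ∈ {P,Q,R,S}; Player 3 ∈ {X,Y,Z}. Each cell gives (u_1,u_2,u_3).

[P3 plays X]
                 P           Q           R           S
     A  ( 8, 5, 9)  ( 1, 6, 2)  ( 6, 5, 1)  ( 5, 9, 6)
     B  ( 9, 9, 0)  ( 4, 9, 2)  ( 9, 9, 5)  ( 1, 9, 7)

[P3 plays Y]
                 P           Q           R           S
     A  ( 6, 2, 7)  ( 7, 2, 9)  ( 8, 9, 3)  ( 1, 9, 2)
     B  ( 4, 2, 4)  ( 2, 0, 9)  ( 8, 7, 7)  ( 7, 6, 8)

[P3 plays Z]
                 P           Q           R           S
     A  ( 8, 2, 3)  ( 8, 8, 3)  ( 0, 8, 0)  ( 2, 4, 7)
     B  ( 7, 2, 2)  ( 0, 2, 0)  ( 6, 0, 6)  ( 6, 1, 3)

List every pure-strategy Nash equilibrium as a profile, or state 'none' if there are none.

(A,P,X): not NE [P1→B gives 9>8; P2→S gives 9>5]
(A,P,Y): not NE [P2→S gives 9>2; P3→X gives 9>7]
(A,P,Z): not NE [P2→R gives 8>2; P3→X gives 9>3]
(A,Q,X): not NE [P1→B gives 4>1; P2→S gives 9>6; P3→Y gives 9>2]
(A,Q,Y): not NE [P2→S gives 9>2]
(A,Q,Z): not NE [P3→Y gives 9>3]
(A,R,X): not NE [P1→B gives 9>6; P2→S gives 9>5; P3→Y gives 3>1]
(A,R,Y): NE
(A,R,Z): not NE [P1→B gives 6>0; P3→Y gives 3>0]
(A,S,X): not NE [P3→Z gives 7>6]
(A,S,Y): not NE [P1→B gives 7>1; P3→Z gives 7>2]
(A,S,Z): not NE [P1→B gives 6>2; P2→R gives 8>4]
(B,P,X): not NE [P3→Y gives 4>0]
(B,P,Y): not NE [P1→A gives 6>4; P2→R gives 7>2]
(B,P,Z): not NE [P1→A gives 8>7; P3→Y gives 4>2]
(B,Q,X): not NE [P3→Y gives 9>2]
(B,Q,Y): not NE [P1→A gives 7>2; P2→R gives 7>0]
(B,Q,Z): not NE [P1→A gives 8>0; P3→Y gives 9>0]
(B,R,X): not NE [P3→Y gives 7>5]
(B,R,Y): NE
(B,R,Z): not NE [P2→Q gives 2>0; P3→Y gives 7>6]
(B,S,X): not NE [P1→A gives 5>1; P3→Y gives 8>7]
(B,S,Y): not NE [P2→R gives 7>6]
(B,S,Z): not NE [P2→Q gives 2>1; P3→Y gives 8>3]

PSNE = {(A,R,Y), (B,R,Y)}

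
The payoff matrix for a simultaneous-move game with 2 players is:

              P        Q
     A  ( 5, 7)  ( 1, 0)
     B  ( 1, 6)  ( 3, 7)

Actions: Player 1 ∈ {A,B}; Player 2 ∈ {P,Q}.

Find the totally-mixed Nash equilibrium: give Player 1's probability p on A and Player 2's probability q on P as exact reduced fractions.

P1 mixes 1/8 on A; P2 mixes 1/3 on P

P1 indiff ⇒ q·5+(1-q)·1 = q·1+(1-q)·3 ⇒ q(4) = (1-q)(2) ⇒ q = 1/3
P2 indiff ⇒ p·7+(1-p)·6 = p·0+(1-p)·7 ⇒ p(7) = (1-p)(1) ⇒ p = 1/8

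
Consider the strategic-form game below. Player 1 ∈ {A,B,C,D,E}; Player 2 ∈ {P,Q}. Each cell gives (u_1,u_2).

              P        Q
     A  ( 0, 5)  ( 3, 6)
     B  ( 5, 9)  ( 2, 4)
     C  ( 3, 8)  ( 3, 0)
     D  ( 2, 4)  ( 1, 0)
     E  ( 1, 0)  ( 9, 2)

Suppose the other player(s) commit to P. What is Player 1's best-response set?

P1 best: {B}

u_1(A vs P) = 0
u_1(B vs P) = 5
u_1(C vs P) = 3
u_1(D vs P) = 2
u_1(E vs P) = 1
max payoff 5 at {B}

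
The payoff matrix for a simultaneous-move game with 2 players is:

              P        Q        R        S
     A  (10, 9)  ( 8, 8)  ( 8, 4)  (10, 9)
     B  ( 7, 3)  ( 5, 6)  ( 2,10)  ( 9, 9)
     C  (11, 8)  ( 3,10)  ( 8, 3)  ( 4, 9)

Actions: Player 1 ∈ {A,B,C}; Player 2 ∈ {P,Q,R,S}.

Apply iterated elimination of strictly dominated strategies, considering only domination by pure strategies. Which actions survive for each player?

Remaining: P1:{A,C} P2:{P,Q,S}

P1 drop B (A beats it: P:10>7 Q:8>5 R:8>2 S:10>9)
P2 drop R (P beats it: A:9>4 C:8>3)
P1→{A,C} P2→{P,Q,S}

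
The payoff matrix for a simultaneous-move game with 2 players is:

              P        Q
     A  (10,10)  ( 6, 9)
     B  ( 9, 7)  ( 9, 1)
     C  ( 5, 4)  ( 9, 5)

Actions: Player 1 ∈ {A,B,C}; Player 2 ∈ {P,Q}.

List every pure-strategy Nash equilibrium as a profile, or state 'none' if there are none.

PSNE = {(A,P), (C,Q)}

(A,P): NE
(A,Q): not NE [P1→C gives 9>6; P2→P gives 10>9]
(B,P): not NE [P1→A gives 10>9]
(B,Q): not NE [P2→P gives 7>1]
(C,P): not NE [P1→A gives 10>5; P2→Q gives 5>4]
(C,Q): NE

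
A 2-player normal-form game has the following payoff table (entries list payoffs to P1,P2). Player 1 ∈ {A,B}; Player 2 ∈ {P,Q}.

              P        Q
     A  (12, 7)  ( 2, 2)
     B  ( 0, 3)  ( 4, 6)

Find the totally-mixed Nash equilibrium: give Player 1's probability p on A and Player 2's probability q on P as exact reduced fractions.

P1 indiff ⇒ q·12+(1-q)·2 = q·0+(1-q)·4 ⇒ q(12) = (1-q)(2) ⇒ q = 1/7
P2 indiff ⇒ p·7+(1-p)·3 = p·2+(1-p)·6 ⇒ p(5) = (1-p)(3) ⇒ p = 3/8

p=3/8, q=1/7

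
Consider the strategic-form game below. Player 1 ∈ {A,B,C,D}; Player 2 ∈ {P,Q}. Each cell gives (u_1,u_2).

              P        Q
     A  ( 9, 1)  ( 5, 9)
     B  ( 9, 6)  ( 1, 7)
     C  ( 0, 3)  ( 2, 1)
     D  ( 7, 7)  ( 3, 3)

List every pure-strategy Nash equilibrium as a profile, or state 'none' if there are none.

PSNE = {(A,Q)}

(A,P): not NE [P2→Q gives 9>1]
(A,Q): NE
(B,P): not NE [P2→Q gives 7>6]
(B,Q): not NE [P1→A gives 5>1]
(C,P): not NE [P1→B gives 9>0]
(C,Q): not NE [P1→A gives 5>2; P2→P gives 3>1]
(D,P): not NE [P1→B gives 9>7]
(D,Q): not NE [P1→A gives 5>3; P2→P gives 7>3]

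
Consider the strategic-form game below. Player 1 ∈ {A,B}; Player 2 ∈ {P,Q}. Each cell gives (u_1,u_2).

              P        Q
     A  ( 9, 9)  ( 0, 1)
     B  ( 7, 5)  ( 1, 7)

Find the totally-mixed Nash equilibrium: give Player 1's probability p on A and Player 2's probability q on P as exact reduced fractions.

P1 indiff ⇒ q·9+(1-q)·0 = q·7+(1-q)·1 ⇒ q(2) = (1-q)(1) ⇒ q = 1/3
P2 indiff ⇒ p·9+(1-p)·5 = p·1+(1-p)·7 ⇒ p(8) = (1-p)(2) ⇒ p = 1/5

(p,q) = (1/5, 1/3)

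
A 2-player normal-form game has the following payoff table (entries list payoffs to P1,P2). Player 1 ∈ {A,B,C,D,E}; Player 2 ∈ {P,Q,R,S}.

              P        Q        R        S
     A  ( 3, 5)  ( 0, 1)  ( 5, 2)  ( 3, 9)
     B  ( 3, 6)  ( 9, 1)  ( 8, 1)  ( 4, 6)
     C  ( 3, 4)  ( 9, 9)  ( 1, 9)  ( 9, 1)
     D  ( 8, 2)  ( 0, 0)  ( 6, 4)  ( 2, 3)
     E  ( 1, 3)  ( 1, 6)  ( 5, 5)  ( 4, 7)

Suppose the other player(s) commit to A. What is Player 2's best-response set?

BR_2 = {S}

u_2(P vs A) = 5
u_2(Q vs A) = 1
u_2(R vs A) = 2
u_2(S vs A) = 9
max payoff 9 at {S}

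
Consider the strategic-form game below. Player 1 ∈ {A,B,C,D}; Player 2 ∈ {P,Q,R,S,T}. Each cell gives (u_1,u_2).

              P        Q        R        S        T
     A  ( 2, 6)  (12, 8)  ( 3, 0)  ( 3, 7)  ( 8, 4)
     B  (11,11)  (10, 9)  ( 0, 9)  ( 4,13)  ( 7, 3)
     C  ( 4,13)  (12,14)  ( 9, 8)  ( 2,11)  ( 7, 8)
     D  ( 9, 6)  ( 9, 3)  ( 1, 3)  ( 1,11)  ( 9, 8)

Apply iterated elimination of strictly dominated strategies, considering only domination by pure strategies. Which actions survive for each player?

P2 drop R (P beats it: A:6>0 B:11>9 C:13>8 D:6>3)
P2 drop T (S beats it: A:7>4 B:13>3 C:11>8 D:11>8)
P1 drop D (B beats it: P:11>9 Q:10>9 S:4>1)
P1→{A,B,C} P2→{P,Q,S}

IESDS → P1:{A,B,C} P2:{P,Q,S}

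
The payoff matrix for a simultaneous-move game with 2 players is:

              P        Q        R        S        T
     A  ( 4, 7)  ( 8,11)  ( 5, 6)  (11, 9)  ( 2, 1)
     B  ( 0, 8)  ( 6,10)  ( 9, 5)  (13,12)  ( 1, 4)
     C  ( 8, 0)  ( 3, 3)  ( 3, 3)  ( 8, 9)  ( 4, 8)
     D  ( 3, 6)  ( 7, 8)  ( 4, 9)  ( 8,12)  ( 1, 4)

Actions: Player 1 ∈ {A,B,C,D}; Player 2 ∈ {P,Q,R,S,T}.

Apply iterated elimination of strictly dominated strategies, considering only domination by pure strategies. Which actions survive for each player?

P1 drop D (A beats it: P:4>3 Q:8>7 R:5>4 S:11>8 T:2>1)
P2 drop P (Q beats it: A:11>7 B:10>8 C:3>0)
P2 drop R (S beats it: A:9>6 B:12>5 C:9>3)
P2 drop T (S beats it: A:9>1 B:12>4 C:9>8)
P1 drop C (A beats it: Q:8>3 S:11>8)
P1→{A,B} P2→{Q,S}

IESDS → P1:{A,B} P2:{Q,S}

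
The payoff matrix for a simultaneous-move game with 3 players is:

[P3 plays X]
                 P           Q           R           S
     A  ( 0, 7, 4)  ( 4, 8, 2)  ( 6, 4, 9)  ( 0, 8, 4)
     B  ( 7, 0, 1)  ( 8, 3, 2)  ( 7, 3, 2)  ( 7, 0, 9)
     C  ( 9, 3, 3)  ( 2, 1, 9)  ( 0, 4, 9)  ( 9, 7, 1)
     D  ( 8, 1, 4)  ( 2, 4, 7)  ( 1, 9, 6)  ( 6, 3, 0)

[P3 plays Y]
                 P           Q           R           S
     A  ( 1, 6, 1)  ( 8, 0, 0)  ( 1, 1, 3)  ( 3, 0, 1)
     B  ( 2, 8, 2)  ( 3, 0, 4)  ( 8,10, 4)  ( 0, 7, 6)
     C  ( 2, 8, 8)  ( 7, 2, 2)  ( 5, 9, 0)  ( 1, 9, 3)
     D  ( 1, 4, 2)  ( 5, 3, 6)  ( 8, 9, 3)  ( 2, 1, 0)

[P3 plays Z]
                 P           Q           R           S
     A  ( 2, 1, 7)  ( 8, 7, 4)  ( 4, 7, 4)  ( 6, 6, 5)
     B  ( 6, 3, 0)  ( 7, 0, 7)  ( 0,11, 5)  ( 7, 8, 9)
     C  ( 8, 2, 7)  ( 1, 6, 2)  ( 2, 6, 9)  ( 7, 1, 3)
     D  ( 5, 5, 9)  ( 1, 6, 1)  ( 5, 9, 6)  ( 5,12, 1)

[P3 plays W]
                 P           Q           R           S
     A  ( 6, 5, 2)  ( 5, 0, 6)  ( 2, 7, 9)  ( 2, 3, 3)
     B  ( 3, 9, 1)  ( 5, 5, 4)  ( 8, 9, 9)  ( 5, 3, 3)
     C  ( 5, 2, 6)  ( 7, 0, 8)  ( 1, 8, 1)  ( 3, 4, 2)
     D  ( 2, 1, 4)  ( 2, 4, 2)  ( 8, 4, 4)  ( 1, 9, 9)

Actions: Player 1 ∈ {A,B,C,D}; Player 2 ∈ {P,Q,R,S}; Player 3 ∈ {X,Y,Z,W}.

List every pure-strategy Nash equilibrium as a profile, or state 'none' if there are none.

NE set: (B,R,W)

(A,P,X): not NE [P1→C gives 9>0; P2→S gives 8>7; P3→Z gives 7>4]
(A,P,Y): not NE [P1→C gives 2>1; P3→Z gives 7>1]
(A,P,Z): not NE [P1→C gives 8>2; P2→R gives 7>1]
(A,P,W): not NE [P2→R gives 7>5; P3→Z gives 7>2]
(A,Q,X): not NE [P1→B gives 8>4; P3→W gives 6>2]
(A,Q,Y): not NE [P2→P gives 6>0; P3→W gives 6>0]
(A,Q,Z): not NE [P3→W gives 6>4]
(A,Q,W): not NE [P1→C gives 7>5; P2→R gives 7>0]
(A,R,X): not NE [P1→B gives 7>6; P2→S gives 8>4]
(A,R,Y): not NE [P1→D gives 8>1; P2→P gives 6>1; P3→W gives 9>3]
(A,R,Z): not NE [P1→D gives 5>4; P3→W gives 9>4]
(A,R,W): not NE [P1→D gives 8>2]
(A,S,X): not NE [P1→C gives 9>0; P3→Z gives 5>4]
(A,S,Y): not NE [P2→P gives 6>0; P3→Z gives 5>1]
(A,S,Z): not NE [P1→C gives 7>6; P2→R gives 7>6]
(A,S,W): not NE [P1→B gives 5>2; P2→R gives 7>3; P3→Z gives 5>3]
(B,P,X): not NE [P1→C gives 9>7; P2→R gives 3>0; P3→Y gives 2>1]
(B,P,Y): not NE [P2→R gives 10>8]
(B,P,Z): not NE [P1→C gives 8>6; P2→R gives 11>3; P3→Y gives 2>0]
(B,P,W): not NE [P1→A gives 6>3; P3→Y gives 2>1]
(B,Q,X): not NE [P3→Z gives 7>2]
(B,Q,Y): not NE [P1→A gives 8>3; P2→R gives 10>0; P3→Z gives 7>4]
(B,Q,Z): not NE [P1→A gives 8>7; P2→R gives 11>0]
(B,Q,W): not NE [P1→C gives 7>5; P2→R gives 9>5; P3→Z gives 7>4]
(B,R,X): not NE [P3→W gives 9>2]
(B,R,Y): not NE [P3→W gives 9>4]
(B,R,Z): not NE [P1→D gives 5>0; P3→W gives 9>5]
(B,R,W): NE
(B,S,X): not NE [P1→C gives 9>7; P2→R gives 3>0]
(B,S,Y): not NE [P1→A gives 3>0; P2→R gives 10>7; P3→Z gives 9>6]
(B,S,Z): not NE [P2→R gives 11>8]
(B,S,W): not NE [P2→R gives 9>3; P3→Z gives 9>3]
(C,P,X): not NE [P2→S gives 7>3; P3→Y gives 8>3]
(C,P,Y): not NE [P2→S gives 9>8]
(C,P,Z): not NE [P2→R gives 6>2; P3→Y gives 8>7]
(C,P,W): not NE [P1→A gives 6>5; P2→R gives 8>2; P3→Y gives 8>6]
(C,Q,X): not NE [P1→B gives 8>2; P2→S gives 7>1]
(C,Q,Y): not NE [P1→A gives 8>7; P2→S gives 9>2; P3→X gives 9>2]
(C,Q,Z): not NE [P1→A gives 8>1; P3→X gives 9>2]
(C,Q,W): not NE [P2→R gives 8>0; P3→X gives 9>8]
(C,R,X): not NE [P1→B gives 7>0; P2→S gives 7>4]
(C,R,Y): not NE [P1→D gives 8>5; P3→Z gives 9>0]
(C,R,Z): not NE [P1→D gives 5>2]
(C,R,W): not NE [P1→D gives 8>1; P3→Z gives 9>1]
(C,S,X): not NE [P3→Z gives 3>1]
(C,S,Y): not NE [P1→A gives 3>1]
(C,S,Z): not NE [P2→R gives 6>1]
(C,S,W): not NE [P1→B gives 5>3; P2→R gives 8>4; P3→Z gives 3>2]
(D,P,X): not NE [P1→C gives 9>8; P2→R gives 9>1; P3→Z gives 9>4]
(D,P,Y): not NE [P1→C gives 2>1; P2→R gives 9>4; P3→Z gives 9>2]
(D,P,Z): not NE [P1→C gives 8>5; P2→S gives 12>5]
(D,P,W): not NE [P1→A gives 6>2; P2→S gives 9>1; P3→Z gives 9>4]
(D,Q,X): not NE [P1→B gives 8>2; P2→R gives 9>4]
(D,Q,Y): not NE [P1→A gives 8>5; P2→R gives 9>3; P3→X gives 7>6]
(D,Q,Z): not NE [P1→A gives 8>1; P2→S gives 12>6; P3→X gives 7>1]
(D,Q,W): not NE [P1→C gives 7>2; P2→S gives 9>4; P3→X gives 7>2]
(D,R,X): not NE [P1→B gives 7>1]
(D,R,Y): not NE [P3→Z gives 6>3]
(D,R,Z): not NE [P2→S gives 12>9]
(D,R,W): not NE [P2→S gives 9>4; P3→Z gives 6>4]
(D,S,X): not NE [P1→C gives 9>6; P2→R gives 9>3; P3→W gives 9>0]
(D,S,Y): not NE [P1→A gives 3>2; P2→R gives 9>1; P3→W gives 9>0]
(D,S,Z): not NE [P1→C gives 7>5; P3→W gives 9>1]
(D,S,W): not NE [P1→B gives 5>1]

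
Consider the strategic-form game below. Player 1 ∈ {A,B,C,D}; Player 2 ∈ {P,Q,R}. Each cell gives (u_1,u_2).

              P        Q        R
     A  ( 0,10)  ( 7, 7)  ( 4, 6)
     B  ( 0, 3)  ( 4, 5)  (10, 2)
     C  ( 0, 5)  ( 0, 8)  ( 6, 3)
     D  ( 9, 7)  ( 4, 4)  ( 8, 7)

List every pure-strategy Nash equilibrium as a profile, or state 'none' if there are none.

(A,P): not NE [P1→D gives 9>0]
(A,Q): not NE [P2→P gives 10>7]
(A,R): not NE [P1→B gives 10>4; P2→P gives 10>6]
(B,P): not NE [P1→D gives 9>0; P2→Q gives 5>3]
(B,Q): not NE [P1→A gives 7>4]
(B,R): not NE [P2→Q gives 5>2]
(C,P): not NE [P1→D gives 9>0; P2→Q gives 8>5]
(C,Q): not NE [P1→A gives 7>0]
(C,R): not NE [P1→B gives 10>6; P2→Q gives 8>3]
(D,P): NE
(D,Q): not NE [P1→A gives 7>4; P2→R gives 7>4]
(D,R): not NE [P1→B gives 10>8]

PSNE = {(D,P)}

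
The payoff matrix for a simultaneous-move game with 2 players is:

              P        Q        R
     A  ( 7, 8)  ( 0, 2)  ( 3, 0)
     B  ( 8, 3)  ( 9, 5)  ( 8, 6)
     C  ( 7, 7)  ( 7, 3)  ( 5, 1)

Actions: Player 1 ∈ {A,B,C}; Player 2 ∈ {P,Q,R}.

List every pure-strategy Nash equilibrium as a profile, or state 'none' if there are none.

Nash profiles: (B,R)

(A,P): not NE [P1→B gives 8>7]
(A,Q): not NE [P1→B gives 9>0; P2→P gives 8>2]
(A,R): not NE [P1→B gives 8>3; P2→P gives 8>0]
(B,P): not NE [P2→R gives 6>3]
(B,Q): not NE [P2→R gives 6>5]
(B,R): NE
(C,P): not NE [P1→B gives 8>7]
(C,Q): not NE [P1→B gives 9>7; P2→P gives 7>3]
(C,R): not NE [P1→B gives 8>5; P2→P gives 7>1]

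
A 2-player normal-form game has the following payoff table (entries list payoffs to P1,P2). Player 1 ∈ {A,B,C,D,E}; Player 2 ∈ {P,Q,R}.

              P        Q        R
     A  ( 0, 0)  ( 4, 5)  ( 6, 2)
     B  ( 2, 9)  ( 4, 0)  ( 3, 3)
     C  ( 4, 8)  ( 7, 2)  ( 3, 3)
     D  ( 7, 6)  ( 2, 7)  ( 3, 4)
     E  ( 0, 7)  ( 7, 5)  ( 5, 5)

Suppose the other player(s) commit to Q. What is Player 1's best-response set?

P1 best: {C,E}

u_1(A vs Q) = 4
u_1(B vs Q) = 4
u_1(C vs Q) = 7
u_1(D vs Q) = 2
u_1(E vs Q) = 7
max payoff 7 at {C,E}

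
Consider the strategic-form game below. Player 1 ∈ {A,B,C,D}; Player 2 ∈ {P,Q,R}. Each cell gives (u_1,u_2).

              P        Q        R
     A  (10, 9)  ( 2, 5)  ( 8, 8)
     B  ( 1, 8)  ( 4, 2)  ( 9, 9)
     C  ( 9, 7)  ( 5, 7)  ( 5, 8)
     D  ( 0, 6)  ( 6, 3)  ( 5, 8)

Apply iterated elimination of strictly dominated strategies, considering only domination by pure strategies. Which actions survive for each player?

P2 drop Q (R beats it: A:8>5 B:9>2 C:8>7 D:8>3)
P1 drop C (A beats it: P:10>9 R:8>5)
P1 drop D (A beats it: P:10>0 R:8>5)
P1→{A,B} P2→{P,R}

IESDS → P1:{A,B} P2:{P,R}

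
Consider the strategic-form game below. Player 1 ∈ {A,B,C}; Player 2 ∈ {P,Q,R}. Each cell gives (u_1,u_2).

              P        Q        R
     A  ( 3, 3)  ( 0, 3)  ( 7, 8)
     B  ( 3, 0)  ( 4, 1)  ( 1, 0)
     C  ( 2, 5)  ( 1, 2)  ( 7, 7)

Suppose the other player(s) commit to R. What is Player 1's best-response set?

P1 best: {A,C}

u_1(A vs R) = 7
u_1(B vs R) = 1
u_1(C vs R) = 7
max payoff 7 at {A,C}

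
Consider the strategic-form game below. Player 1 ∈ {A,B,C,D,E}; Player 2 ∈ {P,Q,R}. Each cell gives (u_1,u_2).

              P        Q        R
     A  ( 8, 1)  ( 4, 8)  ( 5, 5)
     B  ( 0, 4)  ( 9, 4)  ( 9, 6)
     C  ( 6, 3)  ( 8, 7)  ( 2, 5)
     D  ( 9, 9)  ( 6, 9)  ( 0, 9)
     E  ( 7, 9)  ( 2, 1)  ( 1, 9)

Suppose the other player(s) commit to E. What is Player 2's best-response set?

argmax u_2 = {P,R}

u_2(P vs E) = 9
u_2(Q vs E) = 1
u_2(R vs E) = 9
max payoff 9 at {P,R}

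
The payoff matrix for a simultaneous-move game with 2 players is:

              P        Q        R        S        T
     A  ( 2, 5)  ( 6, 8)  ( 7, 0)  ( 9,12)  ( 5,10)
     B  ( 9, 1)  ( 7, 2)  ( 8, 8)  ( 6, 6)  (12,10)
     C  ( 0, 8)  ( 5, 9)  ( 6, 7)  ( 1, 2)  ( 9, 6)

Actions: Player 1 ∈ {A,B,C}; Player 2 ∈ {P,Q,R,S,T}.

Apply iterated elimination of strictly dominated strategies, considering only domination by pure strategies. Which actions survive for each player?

P1 drop C (B beats it: P:9>0 Q:7>5 R:8>6 S:6>1 T:12>9)
P2 drop P (Q beats it: A:8>5 B:2>1)
P2 drop Q (S beats it: A:12>8 B:6>2)
P2 drop R (T beats it: A:10>0 B:10>8)
P1→{A,B} P2→{S,T}

IESDS → P1:{A,B} P2:{S,T}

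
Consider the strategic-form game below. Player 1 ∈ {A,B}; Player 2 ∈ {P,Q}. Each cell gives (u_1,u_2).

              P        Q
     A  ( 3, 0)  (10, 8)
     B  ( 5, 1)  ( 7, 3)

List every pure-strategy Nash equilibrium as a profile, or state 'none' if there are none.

Nash profiles: (A,Q)

(A,P): not NE [P1→B gives 5>3; P2→Q gives 8>0]
(A,Q): NE
(B,P): not NE [P2→Q gives 3>1]
(B,Q): not NE [P1→A gives 10>7]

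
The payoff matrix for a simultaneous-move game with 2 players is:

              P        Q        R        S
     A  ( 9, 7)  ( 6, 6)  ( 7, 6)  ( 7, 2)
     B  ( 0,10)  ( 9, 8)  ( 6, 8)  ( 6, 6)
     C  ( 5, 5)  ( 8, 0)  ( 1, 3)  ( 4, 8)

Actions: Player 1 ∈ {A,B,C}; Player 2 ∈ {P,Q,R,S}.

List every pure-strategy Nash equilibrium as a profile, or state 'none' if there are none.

PSNE = {(A,P)}

(A,P): NE
(A,Q): not NE [P1→B gives 9>6; P2→P gives 7>6]
(A,R): not NE [P2→P gives 7>6]
(A,S): not NE [P2→P gives 7>2]
(B,P): not NE [P1→A gives 9>0]
(B,Q): not NE [P2→P gives 10>8]
(B,R): not NE [P1→A gives 7>6; P2→P gives 10>8]
(B,S): not NE [P1→A gives 7>6; P2→P gives 10>6]
(C,P): not NE [P1→A gives 9>5; P2→S gives 8>5]
(C,Q): not NE [P1→B gives 9>8; P2→S gives 8>0]
(C,R): not NE [P1→A gives 7>1; P2→S gives 8>3]
(C,S): not NE [P1→A gives 7>4]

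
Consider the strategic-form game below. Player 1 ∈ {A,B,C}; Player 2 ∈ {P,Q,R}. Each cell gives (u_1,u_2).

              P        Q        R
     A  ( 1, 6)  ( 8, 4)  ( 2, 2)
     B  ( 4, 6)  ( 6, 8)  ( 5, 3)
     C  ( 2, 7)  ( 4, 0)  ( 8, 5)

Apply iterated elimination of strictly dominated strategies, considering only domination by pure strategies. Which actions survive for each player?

P2 drop R (P beats it: A:6>2 B:6>3 C:7>5)
P1 drop C (B beats it: P:4>2 Q:6>4)
P1→{A,B} P2→{P,Q}

Remaining: P1:{A,B} P2:{P,Q}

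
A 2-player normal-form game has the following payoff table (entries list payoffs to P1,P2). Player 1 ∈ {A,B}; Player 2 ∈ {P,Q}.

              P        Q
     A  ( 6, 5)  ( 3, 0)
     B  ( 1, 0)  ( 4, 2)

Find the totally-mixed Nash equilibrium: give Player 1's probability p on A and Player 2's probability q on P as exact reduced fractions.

P1 indiff ⇒ q·6+(1-q)·3 = q·1+(1-q)·4 ⇒ q(5) = (1-q)(1) ⇒ q = 1/6
P2 indiff ⇒ p·5+(1-p)·0 = p·0+(1-p)·2 ⇒ p(5) = (1-p)(2) ⇒ p = 2/7

p=2/7, q=1/6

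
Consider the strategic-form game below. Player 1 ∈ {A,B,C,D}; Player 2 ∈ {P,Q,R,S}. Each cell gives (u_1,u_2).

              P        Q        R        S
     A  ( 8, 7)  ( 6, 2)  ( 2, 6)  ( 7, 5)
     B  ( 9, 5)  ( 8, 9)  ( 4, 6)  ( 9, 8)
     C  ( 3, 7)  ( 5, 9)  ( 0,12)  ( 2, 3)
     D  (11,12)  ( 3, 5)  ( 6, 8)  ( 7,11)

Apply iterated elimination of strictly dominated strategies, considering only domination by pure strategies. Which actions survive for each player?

IESDS → P1:{B,D} P2:{P,Q,S}

P1 drop A (B beats it: P:9>8 Q:8>6 R:4>2 S:9>7)
P1 drop C (B beats it: P:9>3 Q:8>5 R:4>0 S:9>2)
P2 drop R (S beats it: B:8>6 D:11>8)
P1→{B,D} P2→{P,Q,S}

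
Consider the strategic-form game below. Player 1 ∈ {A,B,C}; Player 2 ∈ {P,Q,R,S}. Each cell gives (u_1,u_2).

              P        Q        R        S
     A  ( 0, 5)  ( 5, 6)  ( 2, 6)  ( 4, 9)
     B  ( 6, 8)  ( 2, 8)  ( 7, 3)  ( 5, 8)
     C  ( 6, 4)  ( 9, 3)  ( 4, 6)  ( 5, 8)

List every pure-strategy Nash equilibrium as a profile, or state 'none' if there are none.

(A,P): not NE [P1→C gives 6>0; P2→S gives 9>5]
(A,Q): not NE [P1→C gives 9>5; P2→S gives 9>6]
(A,R): not NE [P1→B gives 7>2; P2→S gives 9>6]
(A,S): not NE [P1→C gives 5>4]
(B,P): NE
(B,Q): not NE [P1→C gives 9>2]
(B,R): not NE [P2→S gives 8>3]
(B,S): NE
(C,P): not NE [P2→S gives 8>4]
(C,Q): not NE [P2→S gives 8>3]
(C,R): not NE [P1→B gives 7>4; P2→S gives 8>6]
(C,S): NE

Nash profiles: (B,P), (B,S), (C,S)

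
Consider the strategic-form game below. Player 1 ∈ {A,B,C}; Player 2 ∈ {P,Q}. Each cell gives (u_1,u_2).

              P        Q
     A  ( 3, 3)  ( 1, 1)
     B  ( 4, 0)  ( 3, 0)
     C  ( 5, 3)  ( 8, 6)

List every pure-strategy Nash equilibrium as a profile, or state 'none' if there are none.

(A,P): not NE [P1→C gives 5>3]
(A,Q): not NE [P1→C gives 8>1; P2→P gives 3>1]
(B,P): not NE [P1→C gives 5>4]
(B,Q): not NE [P1→C gives 8>3]
(C,P): not NE [P2→Q gives 6>3]
(C,Q): NE

Nash profiles: (C,Q)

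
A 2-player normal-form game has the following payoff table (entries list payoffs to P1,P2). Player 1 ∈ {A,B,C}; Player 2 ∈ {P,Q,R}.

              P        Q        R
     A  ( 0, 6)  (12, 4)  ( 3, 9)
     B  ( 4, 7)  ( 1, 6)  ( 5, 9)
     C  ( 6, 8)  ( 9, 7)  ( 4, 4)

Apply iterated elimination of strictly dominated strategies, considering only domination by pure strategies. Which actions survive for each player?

P2 drop Q (P beats it: A:6>4 B:7>6 C:8>7)
P1 drop A (B beats it: P:4>0 R:5>3)
P1→{B,C} P2→{P,R}

Survivors P1:{B,C} P2:{P,R}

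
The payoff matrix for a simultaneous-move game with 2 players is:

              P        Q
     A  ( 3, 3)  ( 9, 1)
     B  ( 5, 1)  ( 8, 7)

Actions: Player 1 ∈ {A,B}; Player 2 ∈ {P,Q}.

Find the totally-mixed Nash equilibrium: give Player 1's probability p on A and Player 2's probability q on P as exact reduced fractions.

P1 indiff ⇒ q·3+(1-q)·9 = q·5+(1-q)·8 ⇒ q(-2) = (1-q)(-1) ⇒ q = 1/3
P2 indiff ⇒ p·3+(1-p)·1 = p·1+(1-p)·7 ⇒ p(2) = (1-p)(6) ⇒ p = 3/4

p=3/4, q=1/3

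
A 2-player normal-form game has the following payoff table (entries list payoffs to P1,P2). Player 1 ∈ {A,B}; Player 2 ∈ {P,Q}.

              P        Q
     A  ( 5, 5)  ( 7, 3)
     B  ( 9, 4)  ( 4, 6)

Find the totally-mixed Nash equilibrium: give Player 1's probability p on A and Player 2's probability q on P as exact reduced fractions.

P1 indiff ⇒ q·5+(1-q)·7 = q·9+(1-q)·4 ⇒ q(-4) = (1-q)(-3) ⇒ q = 3/7
P2 indiff ⇒ p·5+(1-p)·4 = p·3+(1-p)·6 ⇒ p(2) = (1-p)(2) ⇒ p = 1/2

p=1/2, q=3/7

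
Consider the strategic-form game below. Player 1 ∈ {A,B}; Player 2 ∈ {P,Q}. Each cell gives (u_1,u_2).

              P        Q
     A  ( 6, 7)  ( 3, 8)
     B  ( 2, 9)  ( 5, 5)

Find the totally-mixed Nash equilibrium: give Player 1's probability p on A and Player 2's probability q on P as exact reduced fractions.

P1 indiff ⇒ q·6+(1-q)·3 = q·2+(1-q)·5 ⇒ q(4) = (1-q)(2) ⇒ q = 1/3
P2 indiff ⇒ p·7+(1-p)·9 = p·8+(1-p)·5 ⇒ p(-1) = (1-p)(-4) ⇒ p = 4/5

(p,q) = (4/5, 1/3)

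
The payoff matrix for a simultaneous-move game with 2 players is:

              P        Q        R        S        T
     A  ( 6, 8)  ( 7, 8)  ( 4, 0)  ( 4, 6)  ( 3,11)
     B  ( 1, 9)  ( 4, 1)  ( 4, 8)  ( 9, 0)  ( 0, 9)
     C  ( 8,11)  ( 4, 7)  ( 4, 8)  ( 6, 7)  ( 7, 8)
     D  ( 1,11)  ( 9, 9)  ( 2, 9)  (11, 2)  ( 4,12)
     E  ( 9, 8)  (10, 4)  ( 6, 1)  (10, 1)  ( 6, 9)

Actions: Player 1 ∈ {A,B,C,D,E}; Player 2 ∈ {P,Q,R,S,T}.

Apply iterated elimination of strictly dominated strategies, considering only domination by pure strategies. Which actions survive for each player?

Remaining: P1:{C,E} P2:{P,T}

P1 drop A (E beats it: P:9>6 Q:10>7 R:6>4 S:10>4 T:6>3)
P1 drop B (E beats it: P:9>1 Q:10>4 R:6>4 S:10>9 T:6>0)
P2 drop Q (P beats it: C:11>7 D:11>9 E:8>4)
P2 drop R (P beats it: C:11>8 D:11>9 E:8>1)
P2 drop S (P beats it: C:11>7 D:11>2 E:8>1)
P1 drop D (C beats it: P:8>1 T:7>4)
P1→{C,E} P2→{P,T}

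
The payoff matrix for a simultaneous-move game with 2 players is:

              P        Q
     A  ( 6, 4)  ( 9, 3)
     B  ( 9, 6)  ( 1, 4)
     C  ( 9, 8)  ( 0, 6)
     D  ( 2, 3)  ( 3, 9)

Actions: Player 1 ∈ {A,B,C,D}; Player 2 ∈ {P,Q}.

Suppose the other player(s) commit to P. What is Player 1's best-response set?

u_1(A vs P) = 6
u_1(B vs P) = 9
u_1(C vs P) = 9
u_1(D vs P) = 2
max payoff 9 at {B,C}

P1 best: {B,C}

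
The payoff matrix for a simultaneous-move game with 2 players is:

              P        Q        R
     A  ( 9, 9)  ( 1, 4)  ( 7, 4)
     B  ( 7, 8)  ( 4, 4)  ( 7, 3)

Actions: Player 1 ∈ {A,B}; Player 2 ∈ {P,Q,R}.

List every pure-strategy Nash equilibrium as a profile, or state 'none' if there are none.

NE set: (A,P)

(A,P): NE
(A,Q): not NE [P1→B gives 4>1; P2→P gives 9>4]
(A,R): not NE [P2→P gives 9>4]
(B,P): not NE [P1→A gives 9>7]
(B,Q): not NE [P2→P gives 8>4]
(B,R): not NE [P2→P gives 8>3]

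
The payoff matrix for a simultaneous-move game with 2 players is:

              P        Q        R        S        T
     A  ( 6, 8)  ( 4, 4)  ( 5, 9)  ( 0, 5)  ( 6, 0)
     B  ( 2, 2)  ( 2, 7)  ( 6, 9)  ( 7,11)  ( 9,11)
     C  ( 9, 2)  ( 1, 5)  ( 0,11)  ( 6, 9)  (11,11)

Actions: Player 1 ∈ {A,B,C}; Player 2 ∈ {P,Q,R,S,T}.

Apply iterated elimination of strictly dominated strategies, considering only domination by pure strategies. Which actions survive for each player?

P2 drop P (R beats it: A:9>8 B:9>2 C:11>2)
P2 drop Q (R beats it: A:9>4 B:9>7 C:11>5)
P1 drop A (B beats it: R:6>5 S:7>0 T:9>6)
P1→{B,C} P2→{R,S,T}

IESDS → P1:{B,C} P2:{R,S,T}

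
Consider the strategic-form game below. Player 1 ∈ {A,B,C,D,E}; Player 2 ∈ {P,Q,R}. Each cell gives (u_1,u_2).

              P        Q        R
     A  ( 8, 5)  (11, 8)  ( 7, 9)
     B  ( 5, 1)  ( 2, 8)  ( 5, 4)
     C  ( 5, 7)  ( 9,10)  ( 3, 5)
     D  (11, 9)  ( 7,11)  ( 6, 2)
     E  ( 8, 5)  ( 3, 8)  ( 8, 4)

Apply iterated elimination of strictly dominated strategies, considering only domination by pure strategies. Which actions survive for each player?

IESDS → P1:{A,E} P2:{Q,R}

P1 drop B (A beats it: P:8>5 Q:11>2 R:7>5)
P1 drop C (A beats it: P:8>5 Q:11>9 R:7>3)
P2 drop P (Q beats it: A:8>5 D:11>9 E:8>5)
P1 drop D (A beats it: Q:11>7 R:7>6)
P1→{A,E} P2→{Q,R}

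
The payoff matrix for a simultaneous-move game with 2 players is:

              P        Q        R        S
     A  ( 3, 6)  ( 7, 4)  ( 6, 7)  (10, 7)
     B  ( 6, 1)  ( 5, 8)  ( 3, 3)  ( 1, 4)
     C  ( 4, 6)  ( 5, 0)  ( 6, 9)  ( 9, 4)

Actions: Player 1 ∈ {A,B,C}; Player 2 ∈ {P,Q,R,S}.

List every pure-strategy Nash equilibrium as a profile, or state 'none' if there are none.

PSNE = {(A,R), (A,S), (C,R)}

(A,P): not NE [P1→B gives 6>3; P2→S gives 7>6]
(A,Q): not NE [P2→S gives 7>4]
(A,R): NE
(A,S): NE
(B,P): not NE [P2→Q gives 8>1]
(B,Q): not NE [P1→A gives 7>5]
(B,R): not NE [P1→C gives 6>3; P2→Q gives 8>3]
(B,S): not NE [P1→A gives 10>1; P2→Q gives 8>4]
(C,P): not NE [P1→B gives 6>4; P2→R gives 9>6]
(C,Q): not NE [P1→A gives 7>5; P2→R gives 9>0]
(C,R): NE
(C,S): not NE [P1→A gives 10>9; P2→R gives 9>4]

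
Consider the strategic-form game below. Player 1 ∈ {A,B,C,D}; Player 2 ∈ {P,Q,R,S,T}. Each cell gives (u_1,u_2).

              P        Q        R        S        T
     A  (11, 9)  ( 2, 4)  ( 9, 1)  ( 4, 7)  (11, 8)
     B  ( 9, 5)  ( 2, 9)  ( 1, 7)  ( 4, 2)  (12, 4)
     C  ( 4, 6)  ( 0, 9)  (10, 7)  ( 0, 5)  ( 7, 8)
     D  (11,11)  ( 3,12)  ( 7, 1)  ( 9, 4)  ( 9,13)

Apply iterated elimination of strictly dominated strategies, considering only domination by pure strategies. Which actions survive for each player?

P2 drop R (Q beats it: A:4>1 B:9>7 C:9>7 D:12>1)
P1 drop C (A beats it: P:11>4 Q:2>0 S:4>0 T:11>7)
P2 drop S (P beats it: A:9>7 B:5>2 D:11>4)
P1→{A,B,D} P2→{P,Q,T}

Survivors P1:{A,B,D} P2:{P,Q,T}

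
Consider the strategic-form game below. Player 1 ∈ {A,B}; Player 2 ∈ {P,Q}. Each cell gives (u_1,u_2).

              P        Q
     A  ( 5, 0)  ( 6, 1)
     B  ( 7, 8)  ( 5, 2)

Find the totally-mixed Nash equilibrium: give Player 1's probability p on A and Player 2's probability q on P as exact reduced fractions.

P1 mixes 6/7 on A; P2 mixes 1/3 on P

P1 indiff ⇒ q·5+(1-q)·6 = q·7+(1-q)·5 ⇒ q(-2) = (1-q)(-1) ⇒ q = 1/3
P2 indiff ⇒ p·0+(1-p)·8 = p·1+(1-p)·2 ⇒ p(-1) = (1-p)(-6) ⇒ p = 6/7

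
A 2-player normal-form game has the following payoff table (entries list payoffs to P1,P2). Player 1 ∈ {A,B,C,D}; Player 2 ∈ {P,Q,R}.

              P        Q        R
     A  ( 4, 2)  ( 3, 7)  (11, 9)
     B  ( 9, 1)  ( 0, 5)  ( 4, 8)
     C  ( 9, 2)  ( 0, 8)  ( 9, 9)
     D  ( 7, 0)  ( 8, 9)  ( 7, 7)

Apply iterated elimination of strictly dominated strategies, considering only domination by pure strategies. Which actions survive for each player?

Survivors P1:{A,D} P2:{Q,R}

P2 drop P (Q beats it: A:7>2 B:5>1 C:8>2 D:9>0)
P1 drop B (A beats it: Q:3>0 R:11>4)
P1 drop C (A beats it: Q:3>0 R:11>9)
P1→{A,D} P2→{Q,R}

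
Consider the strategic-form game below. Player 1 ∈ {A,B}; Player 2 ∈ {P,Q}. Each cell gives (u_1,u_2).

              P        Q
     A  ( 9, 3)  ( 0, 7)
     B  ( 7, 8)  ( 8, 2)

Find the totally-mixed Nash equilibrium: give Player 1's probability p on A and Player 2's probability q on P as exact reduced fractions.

P1 indiff ⇒ q·9+(1-q)·0 = q·7+(1-q)·8 ⇒ q(2) = (1-q)(8) ⇒ q = 4/5
P2 indiff ⇒ p·3+(1-p)·8 = p·7+(1-p)·2 ⇒ p(-4) = (1-p)(-6) ⇒ p = 3/5

P1 mixes 3/5 on A; P2 mixes 4/5 on P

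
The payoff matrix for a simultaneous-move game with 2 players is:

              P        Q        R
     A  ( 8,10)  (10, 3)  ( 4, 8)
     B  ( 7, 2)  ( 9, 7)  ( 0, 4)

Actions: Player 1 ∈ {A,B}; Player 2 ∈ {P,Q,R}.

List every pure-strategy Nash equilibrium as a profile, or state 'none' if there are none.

(A,P): NE
(A,Q): not NE [P2→P gives 10>3]
(A,R): not NE [P2→P gives 10>8]
(B,P): not NE [P1→A gives 8>7; P2→Q gives 7>2]
(B,Q): not NE [P1→A gives 10>9]
(B,R): not NE [P1→A gives 4>0; P2→Q gives 7>4]

PSNE = {(A,P)}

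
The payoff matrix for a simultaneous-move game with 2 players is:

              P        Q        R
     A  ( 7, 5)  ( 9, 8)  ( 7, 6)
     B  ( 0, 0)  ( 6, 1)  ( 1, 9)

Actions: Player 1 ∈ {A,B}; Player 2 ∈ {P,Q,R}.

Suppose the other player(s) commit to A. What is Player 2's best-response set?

u_2(P vs A) = 5
u_2(Q vs A) = 8
u_2(R vs A) = 6
max payoff 8 at {Q}

argmax u_2 = {Q}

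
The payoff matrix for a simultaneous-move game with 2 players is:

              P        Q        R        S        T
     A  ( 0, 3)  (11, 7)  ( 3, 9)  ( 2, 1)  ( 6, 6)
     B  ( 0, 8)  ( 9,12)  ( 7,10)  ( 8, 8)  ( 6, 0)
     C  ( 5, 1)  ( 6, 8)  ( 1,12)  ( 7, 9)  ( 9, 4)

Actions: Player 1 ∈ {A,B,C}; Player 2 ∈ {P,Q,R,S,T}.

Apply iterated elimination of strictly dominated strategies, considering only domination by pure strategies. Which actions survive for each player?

P2 drop P (Q beats it: A:7>3 B:12>8 C:8>1)
P2 drop S (R beats it: A:9>1 B:10>8 C:12>9)
P2 drop T (Q beats it: A:7>6 B:12>0 C:8>4)
P1 drop C (A beats it: Q:11>6 R:3>1)
P1→{A,B} P2→{Q,R}

IESDS → P1:{A,B} P2:{Q,R}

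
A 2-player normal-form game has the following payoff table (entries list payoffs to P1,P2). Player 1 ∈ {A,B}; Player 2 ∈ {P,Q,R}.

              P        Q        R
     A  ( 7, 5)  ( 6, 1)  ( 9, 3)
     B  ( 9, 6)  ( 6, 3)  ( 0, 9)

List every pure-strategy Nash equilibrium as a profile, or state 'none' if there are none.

(A,P): not NE [P1→B gives 9>7]
(A,Q): not NE [P2→P gives 5>1]
(A,R): not NE [P2→P gives 5>3]
(B,P): not NE [P2→R gives 9>6]
(B,Q): not NE [P2→R gives 9>3]
(B,R): not NE [P1→A gives 9>0]

Equilibria: none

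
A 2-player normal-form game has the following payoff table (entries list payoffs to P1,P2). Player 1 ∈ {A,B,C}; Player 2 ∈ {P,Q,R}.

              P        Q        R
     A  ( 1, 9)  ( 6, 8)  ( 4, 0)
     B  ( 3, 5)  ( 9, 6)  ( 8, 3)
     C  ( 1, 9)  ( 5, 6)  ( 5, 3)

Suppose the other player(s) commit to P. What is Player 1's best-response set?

u_1(A vs P) = 1
u_1(B vs P) = 3
u_1(C vs P) = 1
max payoff 3 at {B}

argmax u_1 = {B}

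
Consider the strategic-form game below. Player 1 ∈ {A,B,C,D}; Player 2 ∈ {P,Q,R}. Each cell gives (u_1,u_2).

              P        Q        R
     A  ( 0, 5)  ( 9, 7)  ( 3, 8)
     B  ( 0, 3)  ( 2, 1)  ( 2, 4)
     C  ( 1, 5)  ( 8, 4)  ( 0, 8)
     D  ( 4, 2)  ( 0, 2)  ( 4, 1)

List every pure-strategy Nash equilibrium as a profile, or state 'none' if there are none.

(A,P): not NE [P1→D gives 4>0; P2→R gives 8>5]
(A,Q): not NE [P2→R gives 8>7]
(A,R): not NE [P1→D gives 4>3]
(B,P): not NE [P1→D gives 4>0; P2→R gives 4>3]
(B,Q): not NE [P1→A gives 9>2; P2→R gives 4>1]
(B,R): not NE [P1→D gives 4>2]
(C,P): not NE [P1→D gives 4>1; P2→R gives 8>5]
(C,Q): not NE [P1→A gives 9>8; P2→R gives 8>4]
(C,R): not NE [P1→D gives 4>0]
(D,P): NE
(D,Q): not NE [P1→A gives 9>0]
(D,R): not NE [P2→Q gives 2>1]

NE set: (D,P)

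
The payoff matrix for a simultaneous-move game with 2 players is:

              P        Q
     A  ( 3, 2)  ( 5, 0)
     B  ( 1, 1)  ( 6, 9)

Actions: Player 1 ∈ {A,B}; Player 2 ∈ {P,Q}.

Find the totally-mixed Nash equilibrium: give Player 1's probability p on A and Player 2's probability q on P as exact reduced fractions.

(p,q) = (4/5, 1/3)

P1 indiff ⇒ q·3+(1-q)·5 = q·1+(1-q)·6 ⇒ q(2) = (1-q)(1) ⇒ q = 1/3
P2 indiff ⇒ p·2+(1-p)·1 = p·0+(1-p)·9 ⇒ p(2) = (1-p)(8) ⇒ p = 4/5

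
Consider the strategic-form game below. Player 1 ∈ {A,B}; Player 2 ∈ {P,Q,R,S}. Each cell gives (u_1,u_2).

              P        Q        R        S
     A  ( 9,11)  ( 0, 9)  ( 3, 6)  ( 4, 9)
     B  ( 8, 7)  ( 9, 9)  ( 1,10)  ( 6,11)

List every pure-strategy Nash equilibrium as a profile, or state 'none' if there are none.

(A,P): NE
(A,Q): not NE [P1→B gives 9>0; P2→P gives 11>9]
(A,R): not NE [P2→P gives 11>6]
(A,S): not NE [P1→B gives 6>4; P2→P gives 11>9]
(B,P): not NE [P1→A gives 9>8; P2→S gives 11>7]
(B,Q): not NE [P2→S gives 11>9]
(B,R): not NE [P1→A gives 3>1; P2→S gives 11>10]
(B,S): NE

PSNE = {(A,P), (B,S)}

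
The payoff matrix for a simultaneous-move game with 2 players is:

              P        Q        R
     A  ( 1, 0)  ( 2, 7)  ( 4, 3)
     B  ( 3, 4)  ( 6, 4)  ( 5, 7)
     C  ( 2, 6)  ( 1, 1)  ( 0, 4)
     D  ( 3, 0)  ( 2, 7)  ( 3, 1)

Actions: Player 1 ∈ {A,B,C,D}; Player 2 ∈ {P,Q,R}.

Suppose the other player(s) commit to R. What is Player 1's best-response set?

BR_1 = {B}

u_1(A vs R) = 4
u_1(B vs R) = 5
u_1(C vs R) = 0
u_1(D vs R) = 3
max payoff 5 at {B}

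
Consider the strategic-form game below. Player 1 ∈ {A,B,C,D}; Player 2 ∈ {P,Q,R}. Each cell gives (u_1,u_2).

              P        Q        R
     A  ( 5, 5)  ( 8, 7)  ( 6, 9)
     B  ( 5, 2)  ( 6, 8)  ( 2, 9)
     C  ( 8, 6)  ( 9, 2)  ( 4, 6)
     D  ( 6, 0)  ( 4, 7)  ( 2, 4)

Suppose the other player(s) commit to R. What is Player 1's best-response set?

P1 best: {A}

u_1(A vs R) = 6
u_1(B vs R) = 2
u_1(C vs R) = 4
u_1(D vs R) = 2
max payoff 6 at {A}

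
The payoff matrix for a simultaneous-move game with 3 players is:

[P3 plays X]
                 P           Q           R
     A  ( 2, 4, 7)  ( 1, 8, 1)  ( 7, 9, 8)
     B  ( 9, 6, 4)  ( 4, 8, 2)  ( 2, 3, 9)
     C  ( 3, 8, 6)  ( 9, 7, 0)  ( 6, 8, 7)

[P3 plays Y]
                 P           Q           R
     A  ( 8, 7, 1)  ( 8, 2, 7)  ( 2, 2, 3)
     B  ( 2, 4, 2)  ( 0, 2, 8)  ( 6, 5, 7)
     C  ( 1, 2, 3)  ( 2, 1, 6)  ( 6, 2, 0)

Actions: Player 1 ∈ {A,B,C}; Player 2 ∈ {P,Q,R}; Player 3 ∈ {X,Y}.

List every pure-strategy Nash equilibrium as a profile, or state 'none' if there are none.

PSNE = {(A,R,X)}

(A,P,X): not NE [P1→B gives 9>2; P2→R gives 9>4]
(A,P,Y): not NE [P3→X gives 7>1]
(A,Q,X): not NE [P1→C gives 9>1; P2→R gives 9>8; P3→Y gives 7>1]
(A,Q,Y): not NE [P2→P gives 7>2]
(A,R,X): NE
(A,R,Y): not NE [P1→C gives 6>2; P2→P gives 7>2; P3→X gives 8>3]
(B,P,X): not NE [P2→Q gives 8>6]
(B,P,Y): not NE [P1→A gives 8>2; P2→R gives 5>4; P3→X gives 4>2]
(B,Q,X): not NE [P1→C gives 9>4; P3→Y gives 8>2]
(B,Q,Y): not NE [P1→A gives 8>0; P2→R gives 5>2]
(B,R,X): not NE [P1→A gives 7>2; P2→Q gives 8>3]
(B,R,Y): not NE [P3→X gives 9>7]
(C,P,X): not NE [P1→B gives 9>3]
(C,P,Y): not NE [P1→A gives 8>1; P3→X gives 6>3]
(C,Q,X): not NE [P2→R gives 8>7; P3→Y gives 6>0]
(C,Q,Y): not NE [P1→A gives 8>2; P2→R gives 2>1]
(C,R,X): not NE [P1→A gives 7>6]
(C,R,Y): not NE [P3→X gives 7>0]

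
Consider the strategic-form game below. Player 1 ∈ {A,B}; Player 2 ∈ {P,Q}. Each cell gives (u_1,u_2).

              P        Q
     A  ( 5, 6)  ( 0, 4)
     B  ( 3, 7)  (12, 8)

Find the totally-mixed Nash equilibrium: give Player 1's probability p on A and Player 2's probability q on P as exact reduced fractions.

P1 indiff ⇒ q·5+(1-q)·0 = q·3+(1-q)·12 ⇒ q(2) = (1-q)(12) ⇒ q = 6/7
P2 indiff ⇒ p·6+(1-p)·7 = p·4+(1-p)·8 ⇒ p(2) = (1-p)(1) ⇒ p = 1/3

p=1/3, q=6/7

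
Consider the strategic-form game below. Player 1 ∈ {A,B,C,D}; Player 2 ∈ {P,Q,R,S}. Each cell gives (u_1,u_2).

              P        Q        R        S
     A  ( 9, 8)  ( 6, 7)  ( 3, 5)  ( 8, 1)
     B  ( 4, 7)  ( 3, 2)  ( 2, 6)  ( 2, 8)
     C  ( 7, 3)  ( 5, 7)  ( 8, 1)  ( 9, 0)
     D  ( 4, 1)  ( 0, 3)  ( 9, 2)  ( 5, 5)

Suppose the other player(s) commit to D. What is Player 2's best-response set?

BR_2 = {S}

u_2(P vs D) = 1
u_2(Q vs D) = 3
u_2(R vs D) = 2
u_2(S vs D) = 5
max payoff 5 at {S}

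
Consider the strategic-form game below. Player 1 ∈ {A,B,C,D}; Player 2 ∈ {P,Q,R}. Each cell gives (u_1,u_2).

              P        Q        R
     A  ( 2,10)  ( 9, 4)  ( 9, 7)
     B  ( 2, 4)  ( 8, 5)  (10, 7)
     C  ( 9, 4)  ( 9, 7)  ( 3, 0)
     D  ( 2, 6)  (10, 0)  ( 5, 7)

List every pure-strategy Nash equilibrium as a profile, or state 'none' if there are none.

NE set: (B,R)

(A,P): not NE [P1→C gives 9>2]
(A,Q): not NE [P1→D gives 10>9; P2→P gives 10>4]
(A,R): not NE [P1→B gives 10>9; P2→P gives 10>7]
(B,P): not NE [P1→C gives 9>2; P2→R gives 7>4]
(B,Q): not NE [P1→D gives 10>8; P2→R gives 7>5]
(B,R): NE
(C,P): not NE [P2→Q gives 7>4]
(C,Q): not NE [P1→D gives 10>9]
(C,R): not NE [P1→B gives 10>3; P2→Q gives 7>0]
(D,P): not NE [P1→C gives 9>2; P2→R gives 7>6]
(D,Q): not NE [P2→R gives 7>0]
(D,R): not NE [P1→B gives 10>5]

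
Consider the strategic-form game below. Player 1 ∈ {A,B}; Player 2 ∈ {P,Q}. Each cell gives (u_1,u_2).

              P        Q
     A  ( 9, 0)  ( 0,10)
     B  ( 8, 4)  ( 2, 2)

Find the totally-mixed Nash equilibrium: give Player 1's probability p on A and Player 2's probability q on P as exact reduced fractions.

P1 mixes 1/6 on A; P2 mixes 2/3 on P

P1 indiff ⇒ q·9+(1-q)·0 = q·8+(1-q)·2 ⇒ q(1) = (1-q)(2) ⇒ q = 2/3
P2 indiff ⇒ p·0+(1-p)·4 = p·10+(1-p)·2 ⇒ p(-10) = (1-p)(-2) ⇒ p = 1/6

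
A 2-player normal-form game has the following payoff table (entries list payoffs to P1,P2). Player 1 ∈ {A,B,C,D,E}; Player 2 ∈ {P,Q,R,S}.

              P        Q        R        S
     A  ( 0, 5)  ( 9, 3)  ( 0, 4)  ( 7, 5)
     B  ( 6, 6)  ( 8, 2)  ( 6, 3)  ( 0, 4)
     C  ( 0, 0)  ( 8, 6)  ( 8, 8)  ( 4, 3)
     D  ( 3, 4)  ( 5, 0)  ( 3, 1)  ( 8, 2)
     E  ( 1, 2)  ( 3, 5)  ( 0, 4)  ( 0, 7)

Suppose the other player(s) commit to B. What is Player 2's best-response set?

u_2(P vs B) = 6
u_2(Q vs B) = 2
u_2(R vs B) = 3
u_2(S vs B) = 4
max payoff 6 at {P}

P2 best: {P}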